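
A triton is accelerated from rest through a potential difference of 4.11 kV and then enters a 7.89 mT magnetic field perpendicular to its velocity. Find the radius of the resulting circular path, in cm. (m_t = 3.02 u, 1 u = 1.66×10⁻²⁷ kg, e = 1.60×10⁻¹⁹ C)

The kinetic energy gained is K = qV = (1×1.60×10^-19)(4110) = 6.58×10^-16 J.
v = √(2K/m) = 5.12×10^5 m/s.
r = mv/(qB) = (5.01×10^-27)(5.12×10^5) / [(1×1.60×10^-19)(7.89×10^-3)] = 2.03 m.

r ≈ 203 cm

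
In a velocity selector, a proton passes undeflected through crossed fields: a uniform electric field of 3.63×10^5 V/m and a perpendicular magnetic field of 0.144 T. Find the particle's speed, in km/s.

v ≈ 2520 km/s

For zero net force, qE = qvB, so v = E/B.
v = (3.63×10^5) / (0.144) = 2.52×10^6 m/s.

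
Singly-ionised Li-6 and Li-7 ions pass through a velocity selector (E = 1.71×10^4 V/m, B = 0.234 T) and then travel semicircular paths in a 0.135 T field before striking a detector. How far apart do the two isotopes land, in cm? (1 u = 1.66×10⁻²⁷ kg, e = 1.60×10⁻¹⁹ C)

Both emerge at v = E/B₁ = 7.31×10^4 m/s.
r = mv/(qB₂), so r₁ = 0.03370 m and r₂ = 0.03931 m, giving Δr = 5.62×10^-3 m.
After a semicircle each ion lands a diameter 2r from the entry slit, so the separation is 2Δr = 0.0112 m.

Δd ≈ 1.12 cm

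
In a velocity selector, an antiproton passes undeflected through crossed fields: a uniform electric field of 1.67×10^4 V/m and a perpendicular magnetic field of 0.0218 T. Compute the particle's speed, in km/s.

For zero net force, qE = qvB, so v = E/B.
v = (1.67×10^4) / (0.0218) = 7.66×10^5 m/s.

v ≈ 766 km/s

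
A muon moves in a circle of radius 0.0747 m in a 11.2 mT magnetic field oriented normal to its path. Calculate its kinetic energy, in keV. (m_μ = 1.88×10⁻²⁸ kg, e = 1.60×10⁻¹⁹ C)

K ≈ 0.298 keV

v = qBr/m = (1×1.60×10^-19)(0.0112)(0.0747) / (1.88×10^-28) = 7.12×10^5 m/s.
K = ½mv² = 0.5·(1.88×10^-28)·(7.12×10^5)² = 4.77×10^-17 J = 0.298 keV.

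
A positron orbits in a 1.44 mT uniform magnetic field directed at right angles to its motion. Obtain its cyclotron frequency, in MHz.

f = qB/(2πm) = (1×1.60×10^-19)(1.44×10^-3) / [2π(9.11×10^-31)] = 4.03×10^7 Hz.

f ≈ 40.3 MHz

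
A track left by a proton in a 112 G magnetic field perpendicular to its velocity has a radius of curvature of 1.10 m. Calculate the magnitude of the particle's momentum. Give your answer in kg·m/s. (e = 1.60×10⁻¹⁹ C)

Since qvB = mv²/r, the momentum p = mv = qBr.
p = (1×1.60×10^-19)(0.0112)(1.10) = 1.97×10^-21 kg·m/s.

p ≈ 1.97×10^-21 kg·m/s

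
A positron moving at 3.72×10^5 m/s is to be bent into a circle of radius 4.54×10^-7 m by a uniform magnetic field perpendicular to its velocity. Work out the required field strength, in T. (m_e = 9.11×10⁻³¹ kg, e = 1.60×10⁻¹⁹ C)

B ≈ 4.67 T

qvB = mv²/r gives B = mv/(qr).
B = (9.11×10^-31)(3.72×10^5) / [(1×1.60×10^-19)(4.54×10^-7)] = 4.67 T.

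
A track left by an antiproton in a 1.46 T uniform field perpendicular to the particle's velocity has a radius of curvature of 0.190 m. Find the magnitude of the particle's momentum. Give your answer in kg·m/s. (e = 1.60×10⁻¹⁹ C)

p ≈ 4.44×10^-20 kg·m/s

Since qvB = mv²/r, the momentum p = mv = qBr.
p = (1×1.60×10^-19)(1.46)(0.190) = 4.44×10^-20 kg·m/s.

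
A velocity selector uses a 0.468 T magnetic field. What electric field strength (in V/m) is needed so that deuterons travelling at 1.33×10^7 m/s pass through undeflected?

qE = qvB ⇒ E = vB = (1.33×10^7)(0.468) = 6.22×10^6 V/m.

E ≈ 6.22×10^6 V/m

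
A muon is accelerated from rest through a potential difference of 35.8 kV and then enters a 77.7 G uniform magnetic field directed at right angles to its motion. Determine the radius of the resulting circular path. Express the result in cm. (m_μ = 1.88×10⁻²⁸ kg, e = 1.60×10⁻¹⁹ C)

The kinetic energy gained is K = qV = (1×1.60×10^-19)(3.58×10^4) = 5.73×10^-15 J.
v = √(2K/m) = 7.81×10^6 m/s.
r = mv/(qB) = (1.88×10^-28)(7.81×10^6) / [(1×1.60×10^-19)(7.77×10^-3)] = 1.18 m.

r ≈ 118 cm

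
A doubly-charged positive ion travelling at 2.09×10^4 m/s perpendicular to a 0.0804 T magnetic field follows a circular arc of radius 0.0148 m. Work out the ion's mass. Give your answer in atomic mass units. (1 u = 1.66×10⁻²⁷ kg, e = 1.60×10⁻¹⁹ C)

m ≈ 11.0 u

qvB = mv²/r ⇒ m = qBr/v.
m = (2×1.60×10^-19)(0.0804)(0.0148) / (2.09×10^4) = 1.82×10^-26 kg = 11.0 u.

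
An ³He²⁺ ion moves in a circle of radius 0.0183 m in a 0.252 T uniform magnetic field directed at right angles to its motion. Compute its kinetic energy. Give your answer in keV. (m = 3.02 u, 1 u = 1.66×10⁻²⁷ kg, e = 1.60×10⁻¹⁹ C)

v = qBr/m = (2×1.60×10^-19)(0.252)(0.0183) / (5.01×10^-27) = 2.94×10^5 m/s.
K = ½mv² = 0.5·(5.01×10^-27)·(2.94×10^5)² = 2.17×10^-16 J = 1.36 keV.

K ≈ 1.36 keV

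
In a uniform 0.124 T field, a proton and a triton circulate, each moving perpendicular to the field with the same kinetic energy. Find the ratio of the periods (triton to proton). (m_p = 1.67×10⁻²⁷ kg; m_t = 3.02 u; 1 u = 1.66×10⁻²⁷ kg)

T = 2πm/(qB) is independent of speed, so T₂/T₁ = (m₂/q₂)/(m₁/q₁).
T_{triton}/T_{proton} = (5.01×10^-27/1e) / (1.67×10^-27/1e) = 3.00.

ratio ≈ 3.00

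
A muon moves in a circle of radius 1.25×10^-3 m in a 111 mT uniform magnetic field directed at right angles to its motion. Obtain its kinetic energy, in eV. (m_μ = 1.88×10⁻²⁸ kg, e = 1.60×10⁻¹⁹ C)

K ≈ 8.19 eV

v = qBr/m = (1×1.60×10^-19)(0.111)(1.25×10^-3) / (1.88×10^-28) = 1.18×10^5 m/s.
K = ½mv² = 0.5·(1.88×10^-28)·(1.18×10^5)² = 1.31×10^-18 J = 8.19 eV.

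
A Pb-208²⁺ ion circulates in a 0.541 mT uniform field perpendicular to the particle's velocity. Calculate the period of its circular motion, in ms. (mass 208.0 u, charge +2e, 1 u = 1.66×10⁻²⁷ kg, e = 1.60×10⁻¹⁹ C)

T ≈ 12.5 ms

The cyclotron period is independent of speed: T = 2πm/(qB).
T = 2π(3.45×10^-25) / [(2×1.60×10^-19)(5.41×10^-4)] = 0.0125 s.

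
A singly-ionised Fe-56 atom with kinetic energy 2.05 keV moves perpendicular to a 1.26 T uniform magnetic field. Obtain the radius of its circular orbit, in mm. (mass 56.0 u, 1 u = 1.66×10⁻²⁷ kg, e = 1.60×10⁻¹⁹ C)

r ≈ 38.7 mm

Convert the energy: K = 2.05 keV = 3.28×10^-16 J.
v = √(2K/m) = √(2·3.28×10^-16/9.30×10^-26) = 8.40×10^4 m/s.
r = mv/(qB) = (9.30×10^-26)(8.40×10^4) / [(1×1.60×10^-19)(1.26)] = 0.0387 m.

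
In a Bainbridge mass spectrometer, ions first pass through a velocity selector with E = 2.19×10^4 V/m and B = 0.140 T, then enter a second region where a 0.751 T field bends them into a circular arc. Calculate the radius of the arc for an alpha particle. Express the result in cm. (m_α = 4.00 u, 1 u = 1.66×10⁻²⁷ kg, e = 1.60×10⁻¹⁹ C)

The selector passes v = E/B = 2.19×10^4/0.140 = 1.56×10^5 m/s.
In the deflection region, r = mv/(qB₂) = (6.64×10^-27)(1.56×10^5) / [(2×1.60×10^-19)(0.751)] = 4.32×10^-3 m.

r ≈ 0.432 cm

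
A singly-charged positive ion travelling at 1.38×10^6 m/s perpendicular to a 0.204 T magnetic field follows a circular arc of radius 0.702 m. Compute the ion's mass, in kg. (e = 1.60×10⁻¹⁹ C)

qvB = mv²/r ⇒ m = qBr/v.
m = (1×1.60×10^-19)(0.204)(0.702) / (1.38×10^6) = 1.66×10^-26 kg.

m ≈ 1.66×10^-26 kg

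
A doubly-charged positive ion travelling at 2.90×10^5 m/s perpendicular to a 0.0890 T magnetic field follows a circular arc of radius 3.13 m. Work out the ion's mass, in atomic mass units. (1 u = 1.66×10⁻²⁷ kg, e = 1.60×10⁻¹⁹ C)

m ≈ 185 u

qvB = mv²/r ⇒ m = qBr/v.
m = (2×1.60×10^-19)(0.0890)(3.13) / (2.90×10^5) = 3.07×10^-25 kg = 185 u.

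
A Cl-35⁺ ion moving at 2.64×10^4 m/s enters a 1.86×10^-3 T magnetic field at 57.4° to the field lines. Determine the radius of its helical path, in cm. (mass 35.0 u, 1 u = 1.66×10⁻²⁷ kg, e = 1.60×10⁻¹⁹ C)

Only the perpendicular component v⊥ = v sin57.4° = 2.22×10^4 m/s is bent by the field.
r = m v⊥ /(qB) = (5.81×10^-26)(2.22×10^4) / [(1×1.60×10^-19)(1.86×10^-3)] = 4.34 m.

r ≈ 434 cm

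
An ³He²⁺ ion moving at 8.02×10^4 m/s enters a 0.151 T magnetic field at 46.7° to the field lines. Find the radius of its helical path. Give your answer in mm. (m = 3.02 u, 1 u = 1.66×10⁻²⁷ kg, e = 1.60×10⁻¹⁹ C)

r ≈ 6.06 mm

Only the perpendicular component v⊥ = v sin46.7° = 5.84×10^4 m/s is bent by the field.
r = m v⊥ /(qB) = (5.01×10^-27)(5.84×10^4) / [(2×1.60×10^-19)(0.151)] = 6.06×10^-3 m.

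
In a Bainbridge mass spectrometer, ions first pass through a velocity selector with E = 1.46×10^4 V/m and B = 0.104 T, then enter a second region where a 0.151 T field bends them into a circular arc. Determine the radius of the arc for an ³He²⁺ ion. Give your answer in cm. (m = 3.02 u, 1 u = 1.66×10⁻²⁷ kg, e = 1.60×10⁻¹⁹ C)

The selector passes v = E/B = 1.46×10^4/0.104 = 1.40×10^5 m/s.
In the deflection region, r = mv/(qB₂) = (5.01×10^-27)(1.40×10^5) / [(2×1.60×10^-19)(0.151)] = 0.0146 m.

r ≈ 1.46 cm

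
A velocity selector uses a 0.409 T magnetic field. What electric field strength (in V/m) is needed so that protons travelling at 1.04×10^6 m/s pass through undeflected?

E ≈ 4.25×10^5 V/m

qE = qvB ⇒ E = vB = (1.04×10^6)(0.409) = 4.25×10^5 V/m.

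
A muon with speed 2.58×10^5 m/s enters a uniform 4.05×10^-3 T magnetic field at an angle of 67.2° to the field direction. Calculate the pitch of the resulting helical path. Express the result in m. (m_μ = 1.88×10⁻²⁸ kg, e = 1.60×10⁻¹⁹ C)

The velocity component along B is v∥ = v cos67.2° = 10.00×10^4 m/s.
The cyclotron period T = 2πm/(qB) = 1.82×10^-6 s is set by m, q, B alone.
Pitch = v∥·T = (10.00×10^4)(1.82×10^-6) = 0.182 m.

pitch ≈ 0.182 m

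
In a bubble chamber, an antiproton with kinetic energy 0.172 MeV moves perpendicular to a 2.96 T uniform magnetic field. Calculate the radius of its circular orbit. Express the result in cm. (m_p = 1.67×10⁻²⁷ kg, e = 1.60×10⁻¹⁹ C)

r ≈ 2.02 cm

Convert the energy: K = 0.172 MeV = 2.75×10^-14 J.
v = √(2K/m) = √(2·2.75×10^-14/1.67×10^-27) = 5.74×10^6 m/s.
r = mv/(qB) = (1.67×10^-27)(5.74×10^6) / [(1×1.60×10^-19)(2.96)] = 0.0202 m.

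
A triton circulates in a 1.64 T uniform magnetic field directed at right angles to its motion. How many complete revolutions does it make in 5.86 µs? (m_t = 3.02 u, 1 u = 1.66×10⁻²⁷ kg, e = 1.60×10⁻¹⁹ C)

T = 2πm/(qB) = 2π(5.0132×10^-27) / [(1×1.60×10^-19)(1.64)] = 1.2004×10^-7 s.
N = t/T = 5.86×10^-6 / 1.2004×10^-7 ≈ 48.82, so 48 complete revolutions.

N = 48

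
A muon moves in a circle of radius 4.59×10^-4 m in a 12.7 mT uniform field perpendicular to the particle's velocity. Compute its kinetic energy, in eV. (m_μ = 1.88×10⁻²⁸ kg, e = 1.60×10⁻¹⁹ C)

v = qBr/m = (1×1.60×10^-19)(0.0127)(4.59×10^-4) / (1.88×10^-28) = 4960 m/s.
K = ½mv² = 0.5·(1.88×10^-28)·(4960)² = 2.31×10^-21 J = 0.0145 eV.

K ≈ 0.0145 eV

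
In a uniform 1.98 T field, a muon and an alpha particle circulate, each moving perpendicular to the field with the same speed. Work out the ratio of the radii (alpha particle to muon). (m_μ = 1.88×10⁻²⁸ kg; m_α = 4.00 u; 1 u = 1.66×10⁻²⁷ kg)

ratio ≈ 17.7

r = mv/(qB) ⇒ at equal v, r ∝ m/q.
r_{alpha particle}/r_{muon} = 17.7.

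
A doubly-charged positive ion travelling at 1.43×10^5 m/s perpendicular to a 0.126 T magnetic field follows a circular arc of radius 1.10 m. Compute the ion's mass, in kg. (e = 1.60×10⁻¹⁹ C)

qvB = mv²/r ⇒ m = qBr/v.
m = (2×1.60×10^-19)(0.126)(1.10) / (1.43×10^5) = 3.10×10^-25 kg.

m ≈ 3.10×10^-25 kg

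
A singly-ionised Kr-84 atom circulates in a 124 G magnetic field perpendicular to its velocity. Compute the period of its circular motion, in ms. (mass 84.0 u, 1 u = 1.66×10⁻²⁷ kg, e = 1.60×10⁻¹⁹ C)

The cyclotron period is independent of speed: T = 2πm/(qB).
T = 2π(1.39×10^-25) / [(1×1.60×10^-19)(0.0124)] = 4.42×10^-4 s.

T ≈ 0.442 ms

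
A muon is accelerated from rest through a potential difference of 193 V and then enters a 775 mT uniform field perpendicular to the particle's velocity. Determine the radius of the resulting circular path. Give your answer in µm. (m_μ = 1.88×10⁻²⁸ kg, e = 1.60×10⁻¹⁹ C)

r ≈ 869 µm

The kinetic energy gained is K = qV = (1×1.60×10^-19)(193) = 3.09×10^-17 J.
v = √(2K/m) = 5.73×10^5 m/s.
r = mv/(qB) = (1.88×10^-28)(5.73×10^5) / [(1×1.60×10^-19)(0.775)] = 8.69×10^-4 m.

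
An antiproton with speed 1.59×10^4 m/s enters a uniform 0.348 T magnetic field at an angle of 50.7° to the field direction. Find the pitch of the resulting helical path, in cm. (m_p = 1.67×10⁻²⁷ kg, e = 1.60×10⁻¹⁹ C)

pitch ≈ 0.190 cm

The velocity component along B is v∥ = v cos50.7° = 1.01×10^4 m/s.
The cyclotron period T = 2πm/(qB) = 1.88×10^-7 s is set by m, q, B alone.
Pitch = v∥·T = (1.01×10^4)(1.88×10^-7) = 1.90×10^-3 m.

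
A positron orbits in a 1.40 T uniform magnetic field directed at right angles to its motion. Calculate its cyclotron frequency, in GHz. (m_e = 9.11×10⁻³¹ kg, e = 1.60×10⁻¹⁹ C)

f = qB/(2πm) = (1×1.60×10^-19)(1.40) / [2π(9.11×10^-31)] = 3.91×10^10 Hz.

f ≈ 39.1 GHz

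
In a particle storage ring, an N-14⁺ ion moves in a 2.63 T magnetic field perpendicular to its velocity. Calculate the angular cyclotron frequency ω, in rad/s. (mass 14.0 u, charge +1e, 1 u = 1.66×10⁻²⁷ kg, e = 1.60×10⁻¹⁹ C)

ω ≈ 1.81×10^7 rad/s

ω = qB/m = (1×1.60×10^-19)(2.63) / (2.32×10^-26) = 1.81×10^7 rad/s.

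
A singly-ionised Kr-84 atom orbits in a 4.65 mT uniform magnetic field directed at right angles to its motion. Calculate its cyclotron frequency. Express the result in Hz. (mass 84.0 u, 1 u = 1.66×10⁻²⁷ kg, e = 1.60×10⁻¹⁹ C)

f ≈ 849 Hz

f = qB/(2πm) = (1×1.60×10^-19)(4.65×10^-3) / [2π(1.39×10^-25)] = 849 Hz.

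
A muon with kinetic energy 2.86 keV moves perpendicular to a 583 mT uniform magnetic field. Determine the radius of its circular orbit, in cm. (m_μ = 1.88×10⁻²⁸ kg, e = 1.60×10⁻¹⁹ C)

r ≈ 0.445 cm

Convert the energy: K = 2.86 keV = 4.58×10^-16 J.
v = √(2K/m) = √(2·4.58×10^-16/1.88×10^-28) = 2.21×10^6 m/s.
r = mv/(qB) = (1.88×10^-28)(2.21×10^6) / [(1×1.60×10^-19)(0.583)] = 4.45×10^-3 m.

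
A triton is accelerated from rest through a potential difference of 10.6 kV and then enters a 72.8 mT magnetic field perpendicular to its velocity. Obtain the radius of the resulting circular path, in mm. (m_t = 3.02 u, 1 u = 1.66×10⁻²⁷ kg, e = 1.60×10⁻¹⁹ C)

r ≈ 354 mm

The kinetic energy gained is K = qV = (1×1.60×10^-19)(1.06×10^4) = 1.70×10^-15 J.
v = √(2K/m) = 8.23×10^5 m/s.
r = mv/(qB) = (5.01×10^-27)(8.23×10^5) / [(1×1.60×10^-19)(0.0728)] = 0.354 m.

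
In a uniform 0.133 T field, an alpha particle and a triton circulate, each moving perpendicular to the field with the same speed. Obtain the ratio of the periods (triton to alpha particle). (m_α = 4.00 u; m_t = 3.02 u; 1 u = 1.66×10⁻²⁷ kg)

T = 2πm/(qB) is independent of speed, so T₂/T₁ = (m₂/q₂)/(m₁/q₁).
T_{triton}/T_{alpha particle} = (5.01×10^-27/1e) / (6.64×10^-27/2e) = 1.51.

ratio ≈ 1.51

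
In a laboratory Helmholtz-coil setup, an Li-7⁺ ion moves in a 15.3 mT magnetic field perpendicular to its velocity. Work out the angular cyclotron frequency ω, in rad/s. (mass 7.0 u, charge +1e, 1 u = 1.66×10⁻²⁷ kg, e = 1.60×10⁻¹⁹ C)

ω = qB/m = (1×1.60×10^-19)(0.0153) / (1.16×10^-26) = 2.11×10^5 rad/s.

ω ≈ 2.11×10^5 rad/s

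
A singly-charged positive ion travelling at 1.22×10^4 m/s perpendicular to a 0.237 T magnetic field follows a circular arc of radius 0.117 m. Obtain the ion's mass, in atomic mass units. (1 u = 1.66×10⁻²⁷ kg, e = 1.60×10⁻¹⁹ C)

qvB = mv²/r ⇒ m = qBr/v.
m = (1×1.60×10^-19)(0.237)(0.117) / (1.22×10^4) = 3.64×10^-25 kg = 219 u.

m ≈ 219 u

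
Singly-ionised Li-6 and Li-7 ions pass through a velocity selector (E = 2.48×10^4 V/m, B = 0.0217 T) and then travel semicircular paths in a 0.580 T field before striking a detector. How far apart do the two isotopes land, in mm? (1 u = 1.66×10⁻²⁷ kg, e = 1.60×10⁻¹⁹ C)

Δd ≈ 40.9 mm

Both emerge at v = E/B₁ = 1.14×10^6 m/s.
r = mv/(qB₂), so r₁ = 0.1227 m and r₂ = 0.1431 m, giving Δr = 0.0204 m.
After a semicircle each ion lands a diameter 2r from the entry slit, so the separation is 2Δr = 0.0409 m.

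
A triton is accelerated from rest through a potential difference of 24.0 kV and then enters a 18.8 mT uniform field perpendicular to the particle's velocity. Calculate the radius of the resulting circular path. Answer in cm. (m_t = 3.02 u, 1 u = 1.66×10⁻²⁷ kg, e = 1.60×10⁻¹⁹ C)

The kinetic energy gained is K = qV = (1×1.60×10^-19)(2.40×10^4) = 3.84×10^-15 J.
v = √(2K/m) = 1.24×10^6 m/s.
r = mv/(qB) = (5.01×10^-27)(1.24×10^6) / [(1×1.60×10^-19)(0.0188)] = 2.06 m.

r ≈ 206 cm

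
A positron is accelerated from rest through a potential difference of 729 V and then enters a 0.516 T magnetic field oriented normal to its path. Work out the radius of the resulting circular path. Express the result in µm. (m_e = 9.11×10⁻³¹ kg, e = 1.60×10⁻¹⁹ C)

r ≈ 177 µm

The kinetic energy gained is K = qV = (1×1.60×10^-19)(729) = 1.17×10^-16 J.
v = √(2K/m) = 1.60×10^7 m/s.
r = mv/(qB) = (9.11×10^-31)(1.60×10^7) / [(1×1.60×10^-19)(0.516)] = 1.77×10^-4 m.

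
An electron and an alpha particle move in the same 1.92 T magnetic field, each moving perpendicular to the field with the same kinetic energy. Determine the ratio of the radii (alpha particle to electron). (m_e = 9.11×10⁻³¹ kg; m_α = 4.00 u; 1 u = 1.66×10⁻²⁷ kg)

ratio ≈ 42.7

r = √(2mK)/(qB) ⇒ at equal K, r ∝ √m/q.
r_{alpha particle}/r_{electron} = 42.7.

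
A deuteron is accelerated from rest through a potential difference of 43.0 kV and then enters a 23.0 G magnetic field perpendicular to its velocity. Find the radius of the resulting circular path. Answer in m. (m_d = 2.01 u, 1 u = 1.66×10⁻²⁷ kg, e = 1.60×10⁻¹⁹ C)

The kinetic energy gained is K = qV = (1×1.60×10^-19)(4.30×10^4) = 6.88×10^-15 J.
v = √(2K/m) = 2.03×10^6 m/s.
r = mv/(qB) = (3.34×10^-27)(2.03×10^6) / [(1×1.60×10^-19)(2.30×10^-3)] = 18.4 m.

r ≈ 18.4 m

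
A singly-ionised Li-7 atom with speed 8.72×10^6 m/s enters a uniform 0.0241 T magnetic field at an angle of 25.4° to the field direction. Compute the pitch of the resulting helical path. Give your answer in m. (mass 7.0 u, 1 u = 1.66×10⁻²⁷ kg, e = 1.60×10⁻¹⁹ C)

pitch ≈ 149 m

The velocity component along B is v∥ = v cos25.4° = 7.88×10^6 m/s.
The cyclotron period T = 2πm/(qB) = 1.89×10^-5 s is set by m, q, B alone.
Pitch = v∥·T = (7.88×10^6)(1.89×10^-5) = 149 m.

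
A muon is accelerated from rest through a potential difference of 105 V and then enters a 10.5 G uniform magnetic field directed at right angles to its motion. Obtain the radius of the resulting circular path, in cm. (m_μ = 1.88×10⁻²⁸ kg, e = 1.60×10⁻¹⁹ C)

r ≈ 47.3 cm

The kinetic energy gained is K = qV = (1×1.60×10^-19)(105) = 1.68×10^-17 J.
v = √(2K/m) = 4.23×10^5 m/s.
r = mv/(qB) = (1.88×10^-28)(4.23×10^5) / [(1×1.60×10^-19)(1.05×10^-3)] = 0.473 m.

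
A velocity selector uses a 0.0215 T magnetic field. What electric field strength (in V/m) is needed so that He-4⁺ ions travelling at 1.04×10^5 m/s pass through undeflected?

qE = qvB ⇒ E = vB = (1.04×10^5)(0.0215) = 2240 V/m.

E ≈ 2240 V/m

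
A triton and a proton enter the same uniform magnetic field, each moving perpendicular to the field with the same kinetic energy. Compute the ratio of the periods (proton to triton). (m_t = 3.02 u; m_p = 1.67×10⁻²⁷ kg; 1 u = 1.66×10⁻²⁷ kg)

ratio ≈ 0.333

T = 2πm/(qB) is independent of speed, so T₂/T₁ = (m₂/q₂)/(m₁/q₁).
T_{proton}/T_{triton} = (1.67×10^-27/1e) / (5.01×10^-27/1e) = 0.333.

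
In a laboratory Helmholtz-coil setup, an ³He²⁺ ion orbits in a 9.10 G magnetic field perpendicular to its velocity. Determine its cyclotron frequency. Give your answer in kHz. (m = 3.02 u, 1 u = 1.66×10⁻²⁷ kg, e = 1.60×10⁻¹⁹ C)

f = qB/(2πm) = (2×1.60×10^-19)(9.10×10^-4) / [2π(5.01×10^-27)] = 9240 Hz.

f ≈ 9.24 kHz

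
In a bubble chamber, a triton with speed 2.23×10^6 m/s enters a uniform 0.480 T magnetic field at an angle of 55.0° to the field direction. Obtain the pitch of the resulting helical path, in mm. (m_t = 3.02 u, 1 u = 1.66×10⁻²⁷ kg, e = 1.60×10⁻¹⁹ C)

The velocity component along B is v∥ = v cos55.0° = 1.28×10^6 m/s.
The cyclotron period T = 2πm/(qB) = 4.10×10^-7 s is set by m, q, B alone.
Pitch = v∥·T = (1.28×10^6)(4.10×10^-7) = 0.525 m.

pitch ≈ 525 mm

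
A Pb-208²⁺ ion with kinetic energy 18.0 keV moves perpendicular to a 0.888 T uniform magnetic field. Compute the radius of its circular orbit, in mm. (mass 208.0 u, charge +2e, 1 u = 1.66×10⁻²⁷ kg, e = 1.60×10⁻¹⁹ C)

r ≈ 157 mm

Convert the energy: K = 18.0 keV = 2.88×10^-15 J.
v = √(2K/m) = √(2·2.88×10^-15/3.45×10^-25) = 1.29×10^5 m/s.
r = mv/(qB) = (3.45×10^-25)(1.29×10^5) / [(2×1.60×10^-19)(0.888)] = 0.157 m.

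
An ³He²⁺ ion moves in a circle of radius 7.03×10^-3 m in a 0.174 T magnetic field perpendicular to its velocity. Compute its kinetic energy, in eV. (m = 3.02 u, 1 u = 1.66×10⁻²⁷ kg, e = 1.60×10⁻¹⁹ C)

K ≈ 95.5 eV

v = qBr/m = (2×1.60×10^-19)(0.174)(7.03×10^-3) / (5.01×10^-27) = 7.81×10^4 m/s.
K = ½mv² = 0.5·(5.01×10^-27)·(7.81×10^4)² = 1.53×10^-17 J = 95.5 eV.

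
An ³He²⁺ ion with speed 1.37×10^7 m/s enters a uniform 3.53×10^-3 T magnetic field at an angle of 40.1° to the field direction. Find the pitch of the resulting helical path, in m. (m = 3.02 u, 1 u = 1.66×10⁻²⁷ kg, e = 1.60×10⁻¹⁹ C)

The velocity component along B is v∥ = v cos40.1° = 1.05×10^7 m/s.
The cyclotron period T = 2πm/(qB) = 2.79×10^-5 s is set by m, q, B alone.
Pitch = v∥·T = (1.05×10^7)(2.79×10^-5) = 292 m.

pitch ≈ 292 m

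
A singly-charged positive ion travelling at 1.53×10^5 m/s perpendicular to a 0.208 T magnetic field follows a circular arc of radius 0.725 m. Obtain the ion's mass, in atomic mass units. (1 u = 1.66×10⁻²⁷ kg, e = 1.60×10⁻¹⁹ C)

qvB = mv²/r ⇒ m = qBr/v.
m = (1×1.60×10^-19)(0.208)(0.725) / (1.53×10^5) = 1.58×10^-25 kg = 95.0 u.

m ≈ 95.0 u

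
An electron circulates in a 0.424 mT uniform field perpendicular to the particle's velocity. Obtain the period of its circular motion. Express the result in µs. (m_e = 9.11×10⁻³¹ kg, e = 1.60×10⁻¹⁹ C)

T ≈ 0.0844 µs

The cyclotron period is independent of speed: T = 2πm/(qB).
T = 2π(9.11×10^-31) / [(1×1.60×10^-19)(4.24×10^-4)] = 8.44×10^-8 s.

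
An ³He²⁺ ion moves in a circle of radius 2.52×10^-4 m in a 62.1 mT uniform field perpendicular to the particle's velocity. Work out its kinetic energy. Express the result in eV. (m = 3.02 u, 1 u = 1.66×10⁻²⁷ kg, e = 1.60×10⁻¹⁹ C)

v = qBr/m = (2×1.60×10^-19)(0.0621)(2.52×10^-4) / (5.01×10^-27) = 999 m/s.
K = ½mv² = 0.5·(5.01×10^-27)·(999)² = 2.50×10^-21 J = 0.0156 eV.

K ≈ 0.0156 eV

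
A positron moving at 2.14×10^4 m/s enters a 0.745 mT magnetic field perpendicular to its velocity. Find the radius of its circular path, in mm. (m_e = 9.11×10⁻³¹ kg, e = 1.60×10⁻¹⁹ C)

r ≈ 0.164 mm

The magnetic force provides the centripetal force: qvB = mv²/r, so r = mv/(qB).
r = (9.11×10^-31 kg)(2.14×10^4 m/s) / [(1×1.60×10^-19 C)(7.45×10^-4 T)] = 1.64×10^-4 m.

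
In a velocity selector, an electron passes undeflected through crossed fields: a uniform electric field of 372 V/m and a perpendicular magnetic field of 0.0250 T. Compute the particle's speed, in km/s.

v ≈ 14.9 km/s

For zero net force, qE = qvB, so v = E/B.
v = (372) / (0.0250) = 1.49×10^4 m/s.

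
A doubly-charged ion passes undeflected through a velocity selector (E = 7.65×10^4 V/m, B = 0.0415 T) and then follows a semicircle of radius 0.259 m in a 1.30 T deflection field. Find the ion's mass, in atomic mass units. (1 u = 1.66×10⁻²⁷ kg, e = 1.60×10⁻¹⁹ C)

v = E/B₁ = 1.84×10^6 m/s.
From r = mv/(qB₂), m = qB₂r/v = (2×1.60×10^-19)(1.30)(0.259) / (1.84×10^6) = 5.84×10^-26 kg.
In atomic mass units: m = 5.84×10^-26 / 1.66×10^-27 = 35.2 u.

m ≈ 35.2 u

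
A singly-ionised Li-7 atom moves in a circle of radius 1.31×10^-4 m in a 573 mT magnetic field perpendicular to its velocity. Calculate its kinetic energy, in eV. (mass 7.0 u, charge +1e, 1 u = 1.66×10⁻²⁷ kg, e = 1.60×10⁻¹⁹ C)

K ≈ 0.0388 eV

v = qBr/m = (1×1.60×10^-19)(0.573)(1.31×10^-4) / (1.16×10^-26) = 1030 m/s.
K = ½mv² = 0.5·(1.16×10^-26)·(1030)² = 6.21×10^-21 J = 0.0388 eV.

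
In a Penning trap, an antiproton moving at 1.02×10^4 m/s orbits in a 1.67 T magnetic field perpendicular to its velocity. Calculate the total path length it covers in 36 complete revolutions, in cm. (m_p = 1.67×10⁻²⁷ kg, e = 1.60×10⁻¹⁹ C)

L ≈ 1.44 cm

r = mv/(qB) = 6.38×10^-5 m, so one revolution covers 2πr = 4.01×10^-4 m.
In 36 revolutions: L = 36·2πr = 0.0144 m.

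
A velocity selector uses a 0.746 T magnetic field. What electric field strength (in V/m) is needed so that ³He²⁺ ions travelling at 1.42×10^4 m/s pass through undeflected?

E ≈ 1.06×10^4 V/m

qE = qvB ⇒ E = vB = (1.42×10^4)(0.746) = 1.06×10^4 V/m.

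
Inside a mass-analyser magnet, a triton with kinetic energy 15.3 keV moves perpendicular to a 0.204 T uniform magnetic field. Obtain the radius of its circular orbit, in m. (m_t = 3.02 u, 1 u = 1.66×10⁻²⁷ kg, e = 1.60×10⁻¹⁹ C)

Convert the energy: K = 15.3 keV = 2.45×10^-15 J.
v = √(2K/m) = √(2·2.45×10^-15/5.01×10^-27) = 9.88×10^5 m/s.
r = mv/(qB) = (5.01×10^-27)(9.88×10^5) / [(1×1.60×10^-19)(0.204)] = 0.152 m.

r ≈ 0.152 m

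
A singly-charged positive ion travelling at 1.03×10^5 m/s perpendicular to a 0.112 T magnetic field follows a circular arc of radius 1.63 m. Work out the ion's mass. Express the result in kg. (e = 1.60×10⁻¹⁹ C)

m ≈ 2.84×10^-25 kg

qvB = mv²/r ⇒ m = qBr/v.
m = (1×1.60×10^-19)(0.112)(1.63) / (1.03×10^5) = 2.84×10^-25 kg.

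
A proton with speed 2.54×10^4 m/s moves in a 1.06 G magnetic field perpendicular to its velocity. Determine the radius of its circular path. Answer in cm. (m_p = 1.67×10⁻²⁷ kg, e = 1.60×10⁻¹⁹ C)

r ≈ 250 cm

The magnetic force provides the centripetal force: qvB = mv²/r, so r = mv/(qB).
r = (1.67×10^-27 kg)(2.54×10^4 m/s) / [(1×1.60×10^-19 C)(1.06×10^-4 T)] = 2.50 m.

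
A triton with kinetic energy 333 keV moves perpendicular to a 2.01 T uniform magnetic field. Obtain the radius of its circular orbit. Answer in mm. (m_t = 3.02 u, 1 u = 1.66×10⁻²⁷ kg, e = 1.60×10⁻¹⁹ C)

Convert the energy: K = 333 keV = 5.33×10^-14 J.
v = √(2K/m) = √(2·5.33×10^-14/5.01×10^-27) = 4.61×10^6 m/s.
r = mv/(qB) = (5.01×10^-27)(4.61×10^6) / [(1×1.60×10^-19)(2.01)] = 0.0719 m.

r ≈ 71.9 mm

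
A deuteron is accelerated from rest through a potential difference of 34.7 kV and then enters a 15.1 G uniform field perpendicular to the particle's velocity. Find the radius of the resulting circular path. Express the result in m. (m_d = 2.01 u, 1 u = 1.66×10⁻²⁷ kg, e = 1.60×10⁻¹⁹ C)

The kinetic energy gained is K = qV = (1×1.60×10^-19)(3.47×10^4) = 5.55×10^-15 J.
v = √(2K/m) = 1.82×10^6 m/s.
r = mv/(qB) = (3.34×10^-27)(1.82×10^6) / [(1×1.60×10^-19)(1.51×10^-3)] = 25.2 m.

r ≈ 25.2 m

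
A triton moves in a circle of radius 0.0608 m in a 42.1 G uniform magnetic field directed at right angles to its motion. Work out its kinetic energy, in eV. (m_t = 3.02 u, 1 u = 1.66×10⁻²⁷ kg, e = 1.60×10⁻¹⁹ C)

v = qBr/m = (1×1.60×10^-19)(4.21×10^-3)(0.0608) / (5.01×10^-27) = 8170 m/s.
K = ½mv² = 0.5·(5.01×10^-27)·(8170)² = 1.67×10^-19 J = 1.05 eV.

K ≈ 1.05 eV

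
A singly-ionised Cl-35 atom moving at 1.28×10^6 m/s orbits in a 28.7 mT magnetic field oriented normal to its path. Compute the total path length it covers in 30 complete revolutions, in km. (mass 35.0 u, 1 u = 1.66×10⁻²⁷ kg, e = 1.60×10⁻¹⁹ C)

L ≈ 3.05 km

r = mv/(qB) = 16.2 m, so one revolution covers 2πr = 102 m.
In 30 revolutions: L = 30·2πr = 3050 m.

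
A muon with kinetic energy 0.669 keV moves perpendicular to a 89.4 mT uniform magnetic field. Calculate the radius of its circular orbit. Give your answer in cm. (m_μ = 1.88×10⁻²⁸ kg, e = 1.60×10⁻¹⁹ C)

r ≈ 1.40 cm

Convert the energy: K = 0.669 keV = 1.07×10^-16 J.
v = √(2K/m) = √(2·1.07×10^-16/1.88×10^-28) = 1.07×10^6 m/s.
r = mv/(qB) = (1.88×10^-28)(1.07×10^6) / [(1×1.60×10^-19)(0.0894)] = 0.0140 m.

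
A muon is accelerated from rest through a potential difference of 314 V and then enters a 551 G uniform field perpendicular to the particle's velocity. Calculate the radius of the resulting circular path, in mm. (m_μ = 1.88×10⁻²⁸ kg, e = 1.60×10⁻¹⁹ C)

r ≈ 15.6 mm

The kinetic energy gained is K = qV = (1×1.60×10^-19)(314) = 5.02×10^-17 J.
v = √(2K/m) = 7.31×10^5 m/s.
r = mv/(qB) = (1.88×10^-28)(7.31×10^5) / [(1×1.60×10^-19)(0.0551)] = 0.0156 m.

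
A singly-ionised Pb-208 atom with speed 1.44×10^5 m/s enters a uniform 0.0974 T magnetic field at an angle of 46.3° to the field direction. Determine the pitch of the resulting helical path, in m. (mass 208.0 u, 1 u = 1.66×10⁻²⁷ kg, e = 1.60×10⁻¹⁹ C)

The velocity component along B is v∥ = v cos46.3° = 9.95×10^4 m/s.
The cyclotron period T = 2πm/(qB) = 1.39×10^-4 s is set by m, q, B alone.
Pitch = v∥·T = (9.95×10^4)(1.39×10^-4) = 13.8 m.

pitch ≈ 13.8 m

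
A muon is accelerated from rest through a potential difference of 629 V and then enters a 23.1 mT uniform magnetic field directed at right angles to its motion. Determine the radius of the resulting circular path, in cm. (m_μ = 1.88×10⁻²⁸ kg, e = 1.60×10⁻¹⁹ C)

The kinetic energy gained is K = qV = (1×1.60×10^-19)(629) = 1.01×10^-16 J.
v = √(2K/m) = 1.03×10^6 m/s.
r = mv/(qB) = (1.88×10^-28)(1.03×10^6) / [(1×1.60×10^-19)(0.0231)] = 0.0526 m.

r ≈ 5.26 cm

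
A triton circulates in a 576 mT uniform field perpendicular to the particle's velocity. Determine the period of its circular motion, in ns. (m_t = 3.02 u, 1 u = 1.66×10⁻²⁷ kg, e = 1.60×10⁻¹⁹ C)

T ≈ 342 ns

The cyclotron period is independent of speed: T = 2πm/(qB).
T = 2π(5.01×10^-27) / [(1×1.60×10^-19)(0.576)] = 3.42×10^-7 s.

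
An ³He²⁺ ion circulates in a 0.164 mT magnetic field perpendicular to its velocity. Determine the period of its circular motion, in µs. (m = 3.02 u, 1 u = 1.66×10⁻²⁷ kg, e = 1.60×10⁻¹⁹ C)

The cyclotron period is independent of speed: T = 2πm/(qB).
T = 2π(5.01×10^-27) / [(2×1.60×10^-19)(1.64×10^-4)] = 6.00×10^-4 s.

T ≈ 600 µs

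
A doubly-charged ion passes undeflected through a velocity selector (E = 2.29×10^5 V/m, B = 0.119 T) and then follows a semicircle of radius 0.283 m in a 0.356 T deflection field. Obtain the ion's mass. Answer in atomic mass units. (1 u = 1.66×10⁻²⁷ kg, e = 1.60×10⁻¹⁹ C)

m ≈ 10.1 u

v = E/B₁ = 1.92×10^6 m/s.
From r = mv/(qB₂), m = qB₂r/v = (2×1.60×10^-19)(0.356)(0.283) / (1.92×10^6) = 1.68×10^-26 kg.
In atomic mass units: m = 1.68×10^-26 / 1.66×10^-27 = 10.1 u.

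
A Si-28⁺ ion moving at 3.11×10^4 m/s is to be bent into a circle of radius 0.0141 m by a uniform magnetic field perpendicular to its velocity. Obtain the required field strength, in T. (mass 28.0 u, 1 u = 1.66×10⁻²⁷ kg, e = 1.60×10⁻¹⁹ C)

qvB = mv²/r gives B = mv/(qr).
B = (4.65×10^-26)(3.11×10^4) / [(1×1.60×10^-19)(0.0141)] = 0.641 T.

B ≈ 0.641 T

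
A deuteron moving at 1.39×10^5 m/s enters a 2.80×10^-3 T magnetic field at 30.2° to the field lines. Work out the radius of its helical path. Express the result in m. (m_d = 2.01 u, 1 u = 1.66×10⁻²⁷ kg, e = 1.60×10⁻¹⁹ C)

r ≈ 0.521 m

Only the perpendicular component v⊥ = v sin30.2° = 6.99×10^4 m/s is bent by the field.
r = m v⊥ /(qB) = (3.34×10^-27)(6.99×10^4) / [(1×1.60×10^-19)(2.80×10^-3)] = 0.521 m.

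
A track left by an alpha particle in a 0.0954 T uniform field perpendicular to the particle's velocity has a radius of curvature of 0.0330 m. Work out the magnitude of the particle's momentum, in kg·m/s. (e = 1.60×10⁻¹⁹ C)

p ≈ 1.01×10^-21 kg·m/s

Since qvB = mv²/r, the momentum p = mv = qBr.
p = (2×1.60×10^-19)(0.0954)(0.0330) = 1.01×10^-21 kg·m/s.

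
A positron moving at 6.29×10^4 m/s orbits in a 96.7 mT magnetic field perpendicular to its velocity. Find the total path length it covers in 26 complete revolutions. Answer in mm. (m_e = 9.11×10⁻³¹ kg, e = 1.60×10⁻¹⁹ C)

r = mv/(qB) = 3.70×10^-6 m, so one revolution covers 2πr = 2.33×10^-5 m.
In 26 revolutions: L = 26·2πr = 6.05×10^-4 m.

L ≈ 0.605 mm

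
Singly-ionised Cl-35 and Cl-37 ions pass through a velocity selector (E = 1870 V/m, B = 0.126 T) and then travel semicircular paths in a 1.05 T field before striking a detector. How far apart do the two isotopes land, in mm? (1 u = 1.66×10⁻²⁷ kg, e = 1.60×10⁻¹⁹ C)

Both emerge at v = E/B₁ = 1.48×10^4 m/s.
r = mv/(qB₂), so r₁ = 5.133×10^-3 m and r₂ = 5.426×10^-3 m, giving Δr = 2.93×10^-4 m.
After a semicircle each ion lands a diameter 2r from the entry slit, so the separation is 2Δr = 5.87×10^-4 m.

Δd ≈ 0.587 mm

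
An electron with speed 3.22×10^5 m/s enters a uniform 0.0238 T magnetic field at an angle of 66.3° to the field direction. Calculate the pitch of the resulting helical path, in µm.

The velocity component along B is v∥ = v cos66.3° = 1.29×10^5 m/s.
The cyclotron period T = 2πm/(qB) = 1.50×10^-9 s is set by m, q, B alone.
Pitch = v∥·T = (1.29×10^5)(1.50×10^-9) = 1.95×10^-4 m.

pitch ≈ 195 µm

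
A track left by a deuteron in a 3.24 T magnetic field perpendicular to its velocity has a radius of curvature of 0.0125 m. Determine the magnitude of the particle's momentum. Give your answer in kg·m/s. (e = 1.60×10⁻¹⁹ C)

p ≈ 6.48×10^-21 kg·m/s

Since qvB = mv²/r, the momentum p = mv = qBr.
p = (1×1.60×10^-19)(3.24)(0.0125) = 6.48×10^-21 kg·m/s.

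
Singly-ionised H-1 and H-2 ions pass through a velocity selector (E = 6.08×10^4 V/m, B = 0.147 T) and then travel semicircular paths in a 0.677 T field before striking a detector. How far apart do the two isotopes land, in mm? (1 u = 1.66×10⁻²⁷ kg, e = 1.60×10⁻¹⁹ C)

Both emerge at v = E/B₁ = 4.14×10^5 m/s.
r = mv/(qB₂), so r₁ = 6.338×10^-3 m and r₂ = 0.01268 m, giving Δr = 6.34×10^-3 m.
After a semicircle each ion lands a diameter 2r from the entry slit, so the separation is 2Δr = 0.0127 m.

Δd ≈ 12.7 mm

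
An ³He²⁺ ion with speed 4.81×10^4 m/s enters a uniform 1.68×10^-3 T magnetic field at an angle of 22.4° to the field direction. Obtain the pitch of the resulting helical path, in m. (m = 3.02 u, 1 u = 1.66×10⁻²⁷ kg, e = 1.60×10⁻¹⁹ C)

pitch ≈ 2.61 m

The velocity component along B is v∥ = v cos22.4° = 4.45×10^4 m/s.
The cyclotron period T = 2πm/(qB) = 5.86×10^-5 s is set by m, q, B alone.
Pitch = v∥·T = (4.45×10^4)(5.86×10^-5) = 2.61 m.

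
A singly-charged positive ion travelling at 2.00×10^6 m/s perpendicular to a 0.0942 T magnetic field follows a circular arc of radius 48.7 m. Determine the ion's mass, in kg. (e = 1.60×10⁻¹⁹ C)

qvB = mv²/r ⇒ m = qBr/v.
m = (1×1.60×10^-19)(0.0942)(48.7) / (2.00×10^6) = 3.67×10^-25 kg.

m ≈ 3.67×10^-25 kg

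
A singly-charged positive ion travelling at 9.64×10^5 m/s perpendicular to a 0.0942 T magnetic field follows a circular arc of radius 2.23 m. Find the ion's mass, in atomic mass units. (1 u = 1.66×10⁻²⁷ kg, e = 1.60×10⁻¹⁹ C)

m ≈ 21.0 u

qvB = mv²/r ⇒ m = qBr/v.
m = (1×1.60×10^-19)(0.0942)(2.23) / (9.64×10^5) = 3.49×10^-26 kg = 21.0 u.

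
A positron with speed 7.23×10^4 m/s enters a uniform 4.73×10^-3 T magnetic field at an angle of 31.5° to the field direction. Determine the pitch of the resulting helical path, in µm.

pitch ≈ 466 µm

The velocity component along B is v∥ = v cos31.5° = 6.16×10^4 m/s.
The cyclotron period T = 2πm/(qB) = 7.56×10^-9 s is set by m, q, B alone.
Pitch = v∥·T = (6.16×10^4)(7.56×10^-9) = 4.66×10^-4 m.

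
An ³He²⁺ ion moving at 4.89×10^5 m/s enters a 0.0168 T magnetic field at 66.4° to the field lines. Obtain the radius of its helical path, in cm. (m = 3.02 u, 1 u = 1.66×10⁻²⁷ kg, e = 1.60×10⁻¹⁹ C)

r ≈ 41.8 cm

Only the perpendicular component v⊥ = v sin66.4° = 4.48×10^5 m/s is bent by the field.
r = m v⊥ /(qB) = (5.01×10^-27)(4.48×10^5) / [(2×1.60×10^-19)(0.0168)] = 0.418 m.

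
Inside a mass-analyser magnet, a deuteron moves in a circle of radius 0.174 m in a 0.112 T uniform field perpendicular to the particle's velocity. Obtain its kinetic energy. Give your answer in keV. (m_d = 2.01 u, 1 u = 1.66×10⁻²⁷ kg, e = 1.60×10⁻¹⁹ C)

v = qBr/m = (1×1.60×10^-19)(0.112)(0.174) / (3.34×10^-27) = 9.35×10^5 m/s.
K = ½mv² = 0.5·(3.34×10^-27)·(9.35×10^5)² = 1.46×10^-15 J = 9.11 keV.

K ≈ 9.11 keV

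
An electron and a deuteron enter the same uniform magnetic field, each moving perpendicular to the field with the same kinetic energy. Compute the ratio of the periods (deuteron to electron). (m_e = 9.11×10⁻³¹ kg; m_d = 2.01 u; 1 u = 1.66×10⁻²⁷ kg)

T = 2πm/(qB) is independent of speed, so T₂/T₁ = (m₂/q₂)/(m₁/q₁).
T_{deuteron}/T_{electron} = (3.34×10^-27/1e) / (9.11×10^-31/1e) = 3660.

ratio ≈ 3660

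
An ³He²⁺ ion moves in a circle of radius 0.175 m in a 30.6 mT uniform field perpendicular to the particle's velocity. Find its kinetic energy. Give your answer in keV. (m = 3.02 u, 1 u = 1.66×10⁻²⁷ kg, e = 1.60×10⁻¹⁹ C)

K ≈ 1.83 keV

v = qBr/m = (2×1.60×10^-19)(0.0306)(0.175) / (5.01×10^-27) = 3.42×10^5 m/s.
K = ½mv² = 0.5·(5.01×10^-27)·(3.42×10^5)² = 2.93×10^-16 J = 1.83 keV.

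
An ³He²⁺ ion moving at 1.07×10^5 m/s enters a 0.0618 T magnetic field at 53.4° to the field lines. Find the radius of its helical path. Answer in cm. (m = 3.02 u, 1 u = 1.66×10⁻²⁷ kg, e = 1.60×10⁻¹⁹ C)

Only the perpendicular component v⊥ = v sin53.4° = 8.59×10^4 m/s is bent by the field.
r = m v⊥ /(qB) = (5.01×10^-27)(8.59×10^4) / [(2×1.60×10^-19)(0.0618)] = 0.0218 m.

r ≈ 2.18 cm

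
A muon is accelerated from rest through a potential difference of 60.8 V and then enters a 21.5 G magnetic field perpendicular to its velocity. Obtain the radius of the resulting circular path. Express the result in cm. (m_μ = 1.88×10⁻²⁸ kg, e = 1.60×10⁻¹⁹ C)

r ≈ 17.6 cm

The kinetic energy gained is K = qV = (1×1.60×10^-19)(60.8) = 9.73×10^-18 J.
v = √(2K/m) = 3.22×10^5 m/s.
r = mv/(qB) = (1.88×10^-28)(3.22×10^5) / [(1×1.60×10^-19)(2.15×10^-3)] = 0.176 m.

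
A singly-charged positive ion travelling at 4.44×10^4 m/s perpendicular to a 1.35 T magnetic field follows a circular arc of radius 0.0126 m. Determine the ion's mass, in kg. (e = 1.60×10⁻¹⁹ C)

qvB = mv²/r ⇒ m = qBr/v.
m = (1×1.60×10^-19)(1.35)(0.0126) / (4.44×10^4) = 6.13×10^-26 kg.

m ≈ 6.13×10^-26 kg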